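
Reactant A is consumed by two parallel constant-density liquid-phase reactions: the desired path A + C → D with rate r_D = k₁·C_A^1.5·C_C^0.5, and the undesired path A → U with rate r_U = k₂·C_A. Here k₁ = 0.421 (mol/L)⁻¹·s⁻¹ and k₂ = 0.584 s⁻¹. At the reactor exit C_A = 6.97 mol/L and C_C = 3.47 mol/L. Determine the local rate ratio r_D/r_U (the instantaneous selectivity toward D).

S_{D/U} = r_D/r_U = (k₁·C_A^1.5·C_C^0.5)/(k₂·C_A) = (k₁/k₂)·C_A^0.5·C_C^0.5.
= (0.421×6.970^1.5×3.470^0.5) / (0.584×6.970) = 14.43/4.070 = 3.55.
Since the desired path is higher order in A, keeping C_A high (PFR or concentrated feed) favours D.

3.55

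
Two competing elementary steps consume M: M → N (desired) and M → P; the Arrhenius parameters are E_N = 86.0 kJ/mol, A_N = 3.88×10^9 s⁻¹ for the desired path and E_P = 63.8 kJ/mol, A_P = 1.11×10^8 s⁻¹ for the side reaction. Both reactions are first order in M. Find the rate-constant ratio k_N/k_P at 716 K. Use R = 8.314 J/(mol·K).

0.839

k_N/k_P = (A_N/A_P)·exp[−(E_N−E_P)/(RT)] = (A_N/A_P)·exp[(E_P−E_N)/(RT)].
(E_P−E_N)/(RT) = (63.8−86.0)×10³/(8.314×716) = -22200/5953 = -3.729.
k_N/k_P = (3.88×10^9/1.11×10^8)·exp(-3.729) = 34.95 × 0.02401 = 0.839.
Since E_N > E_P, raising the temperature improves selectivity toward N.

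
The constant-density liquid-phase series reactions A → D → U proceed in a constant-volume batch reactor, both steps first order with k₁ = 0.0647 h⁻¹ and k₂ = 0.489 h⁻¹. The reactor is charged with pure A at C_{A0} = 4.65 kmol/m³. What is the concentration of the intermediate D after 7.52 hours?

Solving the coupled first-order balances gives C_D(t) = [k₁/(k₂−k₁)]·C_{A0}·(e^(−k₁t) − e^(−k₂t)).
e^(−k₁t) = e^(−0.0647×7.52) = e^(−0.4865) = 0.6147; e^(−k₂t) = e^(−3.677) = 0.02529.
C_D = 0.0647×4.65/(0.489−0.0647) × (0.6147−0.02529) = 0.7091×0.5895 = 0.4180 kmol/m³.

0.418 kmol/m³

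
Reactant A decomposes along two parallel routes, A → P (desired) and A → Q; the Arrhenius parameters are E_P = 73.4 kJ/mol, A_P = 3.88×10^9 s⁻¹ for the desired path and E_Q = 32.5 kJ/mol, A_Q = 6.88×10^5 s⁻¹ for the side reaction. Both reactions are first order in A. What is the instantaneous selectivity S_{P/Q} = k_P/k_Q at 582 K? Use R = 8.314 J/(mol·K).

With equal orders, S_{P/Q} = k_P/k_Q = (A_P/A_Q)·exp[(E_Q−E_P)/(RT)].
(E_Q−E_P)/(RT) = (32.5−73.4)×10³/(8.314×582) = -40900/4839 = -8.453.
k_P/k_Q = (3.88×10^9/6.88×10^5)·exp(-8.453) = 5640 × 2.133×10^-4 = 1.20.

1.20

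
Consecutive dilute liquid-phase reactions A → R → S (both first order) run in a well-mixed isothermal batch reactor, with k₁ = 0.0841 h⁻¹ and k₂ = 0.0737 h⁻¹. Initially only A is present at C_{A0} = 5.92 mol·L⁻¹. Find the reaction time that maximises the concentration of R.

12.7 h

The intermediate peaks when r₁ = r₂, i.e. k₁e^(−k₁t) = k₂e^(−k₂t), giving t_opt = ln(k₂/k₁)/(k₂−k₁).
= ln(0.0737/0.0841)/(0.0737−0.0841) = ln(0.8763)/-0.01040 = -0.1320/-0.01040 = 12.7 h.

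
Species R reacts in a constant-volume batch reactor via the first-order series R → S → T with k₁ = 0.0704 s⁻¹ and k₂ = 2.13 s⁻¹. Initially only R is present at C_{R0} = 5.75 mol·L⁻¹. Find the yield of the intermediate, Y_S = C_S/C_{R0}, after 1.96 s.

The intermediate concentration in a first-order A→B→C sequence is C_S = k₁C_{R0}(e^(−k₁t) − e^(−k₂t))/(k₂−k₁).
e^(−k₁t) = e^(−0.0704×1.96) = e^(−0.1380) = 0.8711; e^(−k₂t) = e^(−4.175) = 0.01538.
C_S = 0.0704×5.75/(2.13−0.0704) × (0.8711−0.01538) = 0.1965×0.8557 = 0.1682 mol·L⁻¹.
Y_S = C_S/C_{R0} = 0.1682/5.75 = 0.0293.

0.0293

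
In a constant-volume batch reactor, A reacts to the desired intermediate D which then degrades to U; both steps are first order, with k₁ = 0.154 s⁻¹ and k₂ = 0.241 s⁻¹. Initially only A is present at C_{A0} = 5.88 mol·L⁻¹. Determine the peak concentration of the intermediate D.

At the optimum, C_{D,max}/C_{A0} = (k₁/k₂)^[k₂/(k₂−k₁)].
= (0.154/0.241)^(0.241/(0.241−0.154)) = (0.6390)^(2.770) = 0.2892.
C_{D,max} = 0.2892×5.88 = 1.70 mol·L⁻¹.

1.70 mol·L⁻¹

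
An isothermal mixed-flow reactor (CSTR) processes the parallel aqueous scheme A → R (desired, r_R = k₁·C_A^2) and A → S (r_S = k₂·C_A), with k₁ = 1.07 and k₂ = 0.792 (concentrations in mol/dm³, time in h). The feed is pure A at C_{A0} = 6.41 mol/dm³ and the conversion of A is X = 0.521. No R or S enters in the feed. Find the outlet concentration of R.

2.69 mol/dm³

Exit C_A = C_{A0}(1−X) = 6.41×0.479 = 3.070 mol/dm³.
In a CSTR the entire volume is at exit conditions, so r_R = 1.07×3.070^2 = 10.09 and r_S = 0.792×3.070 = 2.432.
Fraction of consumed A going to R: r_R/(r_R+r_S) = 0.8058.
C_R = 0.8058·C_{A0}·X = 0.8058×6.41×0.521 = 2.69 mol/dm³.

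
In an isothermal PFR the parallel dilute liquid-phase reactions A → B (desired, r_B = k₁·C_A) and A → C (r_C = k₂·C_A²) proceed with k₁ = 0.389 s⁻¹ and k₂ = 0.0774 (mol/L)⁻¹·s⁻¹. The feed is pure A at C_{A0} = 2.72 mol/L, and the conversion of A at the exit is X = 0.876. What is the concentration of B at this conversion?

1.85 mol/L

C_A = C_{A0}(1−X) = 0.3373 mol/L.
Along a PFR/batch, dC_B/dC_A = −r_B/(r_B+r_C) = −k₁/(k₁+k₂·C_A).
Integrating from C_{A0} to C_A: C_B = (0.389/0.0774)·ln[(0.389+0.0774·2.72)/(0.389+0.0774·0.337)] = 5.026·ln(0.5995/0.4151) = 1.848 mol/L.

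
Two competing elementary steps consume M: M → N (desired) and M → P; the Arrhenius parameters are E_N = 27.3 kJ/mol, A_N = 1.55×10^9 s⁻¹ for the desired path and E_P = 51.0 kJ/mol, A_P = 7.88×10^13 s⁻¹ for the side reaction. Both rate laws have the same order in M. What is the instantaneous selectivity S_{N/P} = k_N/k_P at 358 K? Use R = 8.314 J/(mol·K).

0.0565

k_N/k_P = (A_N/A_P)·exp[−(E_N−E_P)/(RT)] = (A_N/A_P)·exp[(E_P−E_N)/(RT)].
(E_P−E_N)/(RT) = (51.0−27.3)×10³/(8.314×358) = 23700/2976 = 7.963.
k_N/k_P = (1.55×10^9/7.88×10^13)·exp(7.963) = 1.967×10^-5 × 2872 = 0.0565.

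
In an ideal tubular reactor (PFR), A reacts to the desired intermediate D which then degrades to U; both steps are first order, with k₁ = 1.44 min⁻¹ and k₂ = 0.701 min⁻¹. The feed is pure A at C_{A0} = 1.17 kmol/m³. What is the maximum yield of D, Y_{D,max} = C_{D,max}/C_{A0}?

0.505

At the optimum, C_{D,max}/C_{A0} = (k₁/k₂)^[k₂/(k₂−k₁)].
= (1.44/0.701)^(0.701/(0.701−1.44)) = (2.054)^(-0.9486) = 0.5052.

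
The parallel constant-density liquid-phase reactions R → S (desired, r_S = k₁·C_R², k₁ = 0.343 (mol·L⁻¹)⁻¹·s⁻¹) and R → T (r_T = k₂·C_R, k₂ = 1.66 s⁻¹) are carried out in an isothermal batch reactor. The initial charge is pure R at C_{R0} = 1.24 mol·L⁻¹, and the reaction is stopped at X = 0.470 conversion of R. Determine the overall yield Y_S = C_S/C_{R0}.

0.0767

C_R = C_{R0}(1−X) = 0.6572 mol·L⁻¹.
Along a PFR/batch, dC_T/dC_R = −r_T/(r_S+r_T) = −k₂/(k₂+k₁·C_R).
Integrating from C_{R0} to C_R: C_T = (1.66/0.343)·ln[(1.66+0.343·1.24)/(1.66+0.343·0.657)] = 4.840·ln(2.085/1.885) = 0.4877 mol·L⁻¹.
Then C_S = (C_{R0}−C_R) − C_T = 0.5828 − 0.4877 = 0.09510 mol·L⁻¹.
Y_S = C_S/C_{R0} = 0.09510/1.24 = 0.0767.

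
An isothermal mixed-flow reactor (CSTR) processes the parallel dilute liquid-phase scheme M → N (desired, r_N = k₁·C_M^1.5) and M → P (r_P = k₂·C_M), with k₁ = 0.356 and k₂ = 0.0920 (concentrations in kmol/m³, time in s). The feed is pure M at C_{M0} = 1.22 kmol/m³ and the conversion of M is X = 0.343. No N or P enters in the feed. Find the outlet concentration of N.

0.325 kmol/m³

Exit C_M = C_{M0}(1−X) = 1.22×0.657 = 0.8015 kmol/m³.
A CSTR operates uniformly at the exit composition, giving r_N = 0.2555 and r_P = 0.07374 (each k·C_M^n at C_M = 0.8015).
Fraction of consumed M going to N: r_N/(r_N+r_P) = 0.7760.
C_N = 0.7760·C_{M0}·X = 0.7760×1.22×0.343 = 0.325 kmol/m³.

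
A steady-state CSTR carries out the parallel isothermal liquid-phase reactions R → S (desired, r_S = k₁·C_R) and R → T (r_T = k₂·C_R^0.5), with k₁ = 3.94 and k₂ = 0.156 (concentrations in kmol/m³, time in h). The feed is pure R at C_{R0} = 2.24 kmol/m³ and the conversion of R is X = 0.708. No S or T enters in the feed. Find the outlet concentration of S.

1.51 kmol/m³

Exit C_R = C_{R0}(1−X) = 2.24×0.292 = 0.6541 kmol/m³.
In a CSTR the entire volume is at exit conditions, so r_S = 3.94×0.6541 = 2.577 and r_T = 0.156×0.6541^0.5 = 0.1262.
Fraction of consumed R going to S: r_S/(r_S+r_T) = 0.9533.
C_S = 0.9533·C_{R0}·X = 0.9533×2.24×0.708 = 1.51 kmol/m³.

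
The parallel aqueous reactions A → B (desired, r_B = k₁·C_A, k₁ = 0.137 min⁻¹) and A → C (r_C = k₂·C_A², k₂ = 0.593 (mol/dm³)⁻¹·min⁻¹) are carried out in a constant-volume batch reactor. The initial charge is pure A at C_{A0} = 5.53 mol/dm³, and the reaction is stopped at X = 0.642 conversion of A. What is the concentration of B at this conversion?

C_A = C_{A0}(1−X) = 1.980 mol/dm³.
Along a PFR/batch, dC_B/dC_A = −r_B/(r_B+r_C) = −k₁/(k₁+k₂·C_A).
Integrating from C_{A0} to C_A: C_B = (0.137/0.593)·ln[(0.137+0.593·5.53)/(0.137+0.593·1.98)] = 0.2310·ln(3.416/1.311) = 0.2213 mol/dm³.

0.221 mol/dm³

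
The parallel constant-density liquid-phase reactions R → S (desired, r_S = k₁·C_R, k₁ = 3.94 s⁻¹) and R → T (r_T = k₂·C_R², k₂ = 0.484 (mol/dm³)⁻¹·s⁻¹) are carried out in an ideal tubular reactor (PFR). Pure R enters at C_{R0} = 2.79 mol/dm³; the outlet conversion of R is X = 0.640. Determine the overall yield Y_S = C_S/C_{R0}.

0.520

C_R = C_{R0}(1−X) = 1.004 mol/dm³.
Along a PFR/batch, dC_S/dC_R = −r_S/(r_S+r_T) = −k₁/(k₁+k₂·C_R).
Integrating from C_{R0} to C_R: C_S = (3.94/0.484)·ln[(3.94+0.484·2.79)/(3.94+0.484·1.00)] = 8.140·ln(5.290/4.426) = 1.452 mol/dm³.
Y_S = C_S/C_{R0} = 1.452/2.79 = 0.520.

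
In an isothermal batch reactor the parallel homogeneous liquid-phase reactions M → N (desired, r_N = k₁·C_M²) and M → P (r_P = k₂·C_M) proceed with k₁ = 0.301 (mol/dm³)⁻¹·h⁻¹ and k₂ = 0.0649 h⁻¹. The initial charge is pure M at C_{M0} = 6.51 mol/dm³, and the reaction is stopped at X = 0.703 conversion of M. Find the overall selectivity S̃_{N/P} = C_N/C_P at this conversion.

C_M = C_{M0}(1−X) = 1.933 mol/dm³.
Along a PFR/batch, dC_P/dC_M = −r_P/(r_N+r_P) = −k₂/(k₂+k₁·C_M).
Integrating from C_{M0} to C_M: C_P = (0.0649/0.301)·ln[(0.0649+0.301·6.51)/(0.0649+0.301·1.93)] = 0.2156·ln(2.024/0.6469) = 0.2460 mol/dm³.
Then C_N = (C_{M0}−C_M) − C_P = 4.577 − 0.2460 = 4.331 mol/dm³.
S̃_{N/P} = C_N/C_P = 4.331/0.2460 = 17.6.

17.6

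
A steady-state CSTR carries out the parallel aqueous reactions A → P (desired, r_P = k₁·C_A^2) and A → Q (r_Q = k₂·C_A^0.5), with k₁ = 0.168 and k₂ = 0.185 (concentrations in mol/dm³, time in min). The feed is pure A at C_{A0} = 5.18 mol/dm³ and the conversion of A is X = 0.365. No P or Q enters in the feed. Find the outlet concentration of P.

1.60 mol/dm³

Exit C_A = C_{A0}(1−X) = 5.18×0.635 = 3.289 mol/dm³.
Rates in a CSTR are evaluated at the outlet concentration: r_P = 0.168×3.289^2 = 1.818, r_Q = 0.185×3.289^0.5 = 0.3355.
Fraction of consumed A going to P: r_P/(r_P+r_Q) = 0.8442.
C_P = 0.8442·C_{A0}·X = 0.8442×5.18×0.365 = 1.60 mol/dm³.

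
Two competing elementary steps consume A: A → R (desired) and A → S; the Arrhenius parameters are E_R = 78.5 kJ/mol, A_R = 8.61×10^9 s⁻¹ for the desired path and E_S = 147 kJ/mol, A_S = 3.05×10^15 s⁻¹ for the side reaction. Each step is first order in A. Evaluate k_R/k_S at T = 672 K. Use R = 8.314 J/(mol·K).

0.596

Since both paths have the same order in A, the concentration cancels and S_{R/S} = k_R/k_S = (A_R/A_S)·exp[(E_S−E_R)/(RT)].
(E_S−E_R)/(RT) = (147−78.5)×10³/(8.314×672) = 68500/5587 = 12.26.
k_R/k_S = (8.61×10^9/3.05×10^15)·exp(12.26) = 2.823×10^-6 × 2.112×10^5 = 0.596.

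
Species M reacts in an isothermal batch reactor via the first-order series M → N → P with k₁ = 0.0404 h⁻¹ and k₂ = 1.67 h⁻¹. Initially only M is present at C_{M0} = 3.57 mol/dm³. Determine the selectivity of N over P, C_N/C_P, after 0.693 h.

The intermediate concentration in a first-order A→B→C sequence is C_N = k₁C_{M0}(e^(−k₁t) − e^(−k₂t))/(k₂−k₁).
e^(−k₁t) = e^(−0.0404×0.693) = e^(−0.02800) = 0.9724; e^(−k₂t) = e^(−1.157) = 0.3143.
C_N = 0.0404×3.57/(1.67−0.0404) × (0.9724−0.3143) = 0.08851×0.6581 = 0.05824 mol/dm³.
C_M = C_{M0}e^(−k₁t) = 3.471 mol/dm³, so C_P = C_{M0}−C_M−C_N = 0.04032 mol/dm³; C_N/C_P = 1.44.

1.44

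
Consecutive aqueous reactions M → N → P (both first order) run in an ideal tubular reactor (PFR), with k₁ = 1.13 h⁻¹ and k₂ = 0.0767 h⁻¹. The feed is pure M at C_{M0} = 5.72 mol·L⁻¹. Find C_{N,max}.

4.70 mol·L⁻¹

For a first-order series the maximum intermediate yield is C_{N,max}/C_{M0} = (k₁/k₂)^[k₂/(k₂−k₁)].
= (1.13/0.0767)^(0.0767/(0.0767−1.13)) = (14.73)^(-0.07282) = 0.8221.
C_{N,max} = 0.8221×5.72 = 4.70 mol·L⁻¹.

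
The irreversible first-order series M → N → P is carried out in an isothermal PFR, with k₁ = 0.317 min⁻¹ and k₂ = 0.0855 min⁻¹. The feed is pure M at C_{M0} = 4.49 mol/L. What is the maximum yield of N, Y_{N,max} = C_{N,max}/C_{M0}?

At the optimum, C_{N,max}/C_{M0} = (k₁/k₂)^[k₂/(k₂−k₁)].
= (0.317/0.0855)^(0.0855/(0.0855−0.317)) = (3.708)^(-0.3693) = 0.6163.

0.616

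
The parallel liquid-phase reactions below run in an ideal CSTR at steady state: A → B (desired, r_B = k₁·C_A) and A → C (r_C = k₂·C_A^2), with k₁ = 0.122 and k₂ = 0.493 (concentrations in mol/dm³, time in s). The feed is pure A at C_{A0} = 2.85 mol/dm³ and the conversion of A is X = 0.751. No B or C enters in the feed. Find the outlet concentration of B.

Exit C_A = C_{A0}(1−X) = 2.85×0.249 = 0.7097 mol/dm³.
A CSTR operates uniformly at the exit composition, giving r_B = 0.08658 and r_C = 0.2483 (each k·C_A^n at C_A = 0.7097).
Fraction of consumed A going to B: r_B/(r_B+r_C) = 0.2586.
C_B = 0.2586·C_{A0}·X = 0.2586×2.85×0.751 = 0.553 mol/dm³.

0.553 mol/dm³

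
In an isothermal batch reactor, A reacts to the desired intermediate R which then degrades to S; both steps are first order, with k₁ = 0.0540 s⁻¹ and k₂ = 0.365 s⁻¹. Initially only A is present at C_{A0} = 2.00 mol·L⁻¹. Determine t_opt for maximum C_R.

6.14 s

The intermediate peaks when r₁ = r₂, i.e. k₁e^(−k₁t) = k₂e^(−k₂t), giving t_opt = ln(k₂/k₁)/(k₂−k₁).
= ln(0.365/0.0540)/(0.365−0.0540) = ln(6.759)/0.3110 = 1.911/0.3110 = 6.14 s.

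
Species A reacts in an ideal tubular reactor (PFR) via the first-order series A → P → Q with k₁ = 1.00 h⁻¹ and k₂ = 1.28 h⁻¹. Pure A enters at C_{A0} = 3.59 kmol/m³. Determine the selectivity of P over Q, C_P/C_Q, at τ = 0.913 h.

1.17

The intermediate concentration in a first-order A→B→C sequence is C_P = k₁C_{A0}(e^(−k₁τ) − e^(−k₂τ))/(k₂−k₁).
e^(−k₁τ) = e^(−1.00×0.913) = e^(−0.9130) = 0.4013; e^(−k₂τ) = e^(−1.169) = 0.3108.
C_P = 1.00×3.59/(1.28−1.00) × (0.4013−0.3108) = 12.82×0.09053 = 1.161 kmol/m³.
C_A = C_{A0}e^(−k₁τ) = 1.441 kmol/m³, so C_Q = C_{A0}−C_A−C_P = 0.9886 kmol/m³; C_P/C_Q = 1.17.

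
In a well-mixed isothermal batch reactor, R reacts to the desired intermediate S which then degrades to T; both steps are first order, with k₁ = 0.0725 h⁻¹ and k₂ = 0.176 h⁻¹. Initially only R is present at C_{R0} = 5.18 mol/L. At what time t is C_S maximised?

8.57 h

Setting dC_S/dt = 0 gives t_opt = ln(k₂/k₁)/(k₂−k₁).
= ln(0.176/0.0725)/(0.176−0.0725) = ln(2.428)/0.1035 = 0.8869/0.1035 = 8.57 h.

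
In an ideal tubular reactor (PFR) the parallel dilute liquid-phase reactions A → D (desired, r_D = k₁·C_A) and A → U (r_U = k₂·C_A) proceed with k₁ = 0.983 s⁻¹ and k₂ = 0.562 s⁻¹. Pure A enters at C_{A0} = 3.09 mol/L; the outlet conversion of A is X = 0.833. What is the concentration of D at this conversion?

C_A = C_{A0}(1−X) = 0.5160 mol/L.
Both paths are first order in A, so the instantaneous fraction to D is constant: dC_D/d(−C_A) = k₁/(k₁+k₂) = 0.6362.
C_D = 0.6362·(C_{A0}−C_A) = 0.6362×2.574 = 1.64 mol/L.

1.64 mol/L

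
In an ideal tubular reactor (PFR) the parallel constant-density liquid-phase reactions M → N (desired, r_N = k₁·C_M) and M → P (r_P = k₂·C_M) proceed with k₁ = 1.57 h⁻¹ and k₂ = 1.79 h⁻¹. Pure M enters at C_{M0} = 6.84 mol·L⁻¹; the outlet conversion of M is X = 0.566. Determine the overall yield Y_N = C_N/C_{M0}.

0.264

C_M = C_{M0}(1−X) = 2.969 mol·L⁻¹.
Both paths are first order in M, so the instantaneous fraction to N is constant: dC_N/d(−C_M) = k₁/(k₁+k₂) = 0.4673.
C_N = 0.4673·(C_{M0}−C_M) = 0.4673×3.871 = 1.81 mol·L⁻¹.
Y_N = C_N/C_{M0} = 1.809/6.84 = 0.264.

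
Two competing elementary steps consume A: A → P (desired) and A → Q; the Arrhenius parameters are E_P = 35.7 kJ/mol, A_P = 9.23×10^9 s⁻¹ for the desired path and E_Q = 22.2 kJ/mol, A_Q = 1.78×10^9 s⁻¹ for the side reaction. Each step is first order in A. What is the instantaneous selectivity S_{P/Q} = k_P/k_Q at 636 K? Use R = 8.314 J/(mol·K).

0.404

With equal orders, S_{P/Q} = k_P/k_Q = (A_P/A_Q)·exp[(E_Q−E_P)/(RT)].
(E_Q−E_P)/(RT) = (22.2−35.7)×10³/(8.314×636) = -13500/5288 = -2.553.
k_P/k_Q = (9.23×10^9/1.78×10^9)·exp(-2.553) = 5.185 × 0.07784 = 0.404.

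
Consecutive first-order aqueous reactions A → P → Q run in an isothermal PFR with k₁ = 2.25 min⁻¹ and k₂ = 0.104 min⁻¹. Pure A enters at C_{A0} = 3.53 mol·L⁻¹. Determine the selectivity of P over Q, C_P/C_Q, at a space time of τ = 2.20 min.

For first-order series with pure A initially, C_P(τ) = k₁C_{A0}/(k₂−k₁)·(e^(−k₁τ) − e^(−k₂τ)).
e^(−k₁τ) = e^(−2.25×2.20) = e^(−4.950) = 0.007083; e^(−k₂τ) = e^(−0.2288) = 0.7955.
C_P = 2.25×3.53/(0.104−2.25) × (0.007083−0.7955) = (-3.701)×(-0.7884) = 2.918 mol·L⁻¹.
C_A = C_{A0}e^(−k₁τ) = 0.02500 mol·L⁻¹, so C_Q = C_{A0}−C_A−C_P = 0.5871 mol·L⁻¹; C_P/C_Q = 4.97.

4.97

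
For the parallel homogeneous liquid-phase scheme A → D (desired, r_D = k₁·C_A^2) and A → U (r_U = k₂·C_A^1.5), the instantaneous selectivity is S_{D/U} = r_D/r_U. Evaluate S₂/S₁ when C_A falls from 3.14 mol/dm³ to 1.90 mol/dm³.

S_{D/U} = (k₁/k₂)·C_A^0.5, so S₂/S₁ = (C_{A,2}/C_{A,1})^0.5.
= (1.90/3.14)^0.5 = (0.6051)^0.5 = 0.778.
Selectivity toward D falls as C_A falls — high-concentration operation is favoured.

0.778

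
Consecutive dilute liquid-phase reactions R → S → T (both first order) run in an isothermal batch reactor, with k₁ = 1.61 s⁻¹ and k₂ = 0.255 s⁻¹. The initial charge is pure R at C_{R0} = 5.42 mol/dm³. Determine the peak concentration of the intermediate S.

3.83 mol/dm³

For a first-order series the maximum intermediate yield is C_{S,max}/C_{R0} = (k₁/k₂)^[k₂/(k₂−k₁)].
= (1.61/0.255)^(0.255/(0.255−1.61)) = (6.314)^(-0.1882) = 0.7070.
C_{S,max} = 0.7070×5.42 = 3.83 mol/dm³.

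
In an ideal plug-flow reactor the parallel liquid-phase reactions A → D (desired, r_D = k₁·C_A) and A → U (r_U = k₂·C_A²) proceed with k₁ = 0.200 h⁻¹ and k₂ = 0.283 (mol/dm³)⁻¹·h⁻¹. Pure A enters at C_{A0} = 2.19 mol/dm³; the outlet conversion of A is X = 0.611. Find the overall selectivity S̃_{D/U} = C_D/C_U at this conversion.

0.487

C_A = C_{A0}(1−X) = 0.8519 mol/dm³.
Along a PFR/batch, dC_D/dC_A = −r_D/(r_D+r_U) = −k₁/(k₁+k₂·C_A).
Integrating from C_{A0} to C_A: C_D = (0.200/0.283)·ln[(0.200+0.283·2.19)/(0.200+0.283·0.852)] = 0.7067·ln(0.8198/0.4411) = 0.4380 mol/dm³.
C_U = (C_{A0}−C_A)−C_D = 0.9001 mol/dm³; S̃_{D/U} = 0.4380/0.9001 = 0.487.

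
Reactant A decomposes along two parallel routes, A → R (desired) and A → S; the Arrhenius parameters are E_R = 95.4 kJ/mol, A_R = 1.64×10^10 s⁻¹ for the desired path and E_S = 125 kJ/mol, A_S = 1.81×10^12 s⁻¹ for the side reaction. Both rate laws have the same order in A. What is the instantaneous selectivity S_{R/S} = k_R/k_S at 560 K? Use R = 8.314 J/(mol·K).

5.23

Since both paths have the same order in A, the concentration cancels and S_{R/S} = k_R/k_S = (A_R/A_S)·exp[(E_S−E_R)/(RT)].
(E_S−E_R)/(RT) = (125−95.4)×10³/(8.314×560) = 29600/4656 = 6.358.
k_R/k_S = (1.64×10^10/1.81×10^12)·exp(6.358) = 0.009061 × 576.9 = 5.23.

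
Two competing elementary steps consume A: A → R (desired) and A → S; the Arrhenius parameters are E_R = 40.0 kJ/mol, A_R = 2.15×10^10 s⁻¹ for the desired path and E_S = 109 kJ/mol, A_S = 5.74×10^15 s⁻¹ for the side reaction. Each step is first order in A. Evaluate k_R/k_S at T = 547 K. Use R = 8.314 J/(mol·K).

With equal orders, S_{R/S} = k_R/k_S = (A_R/A_S)·exp[(E_S−E_R)/(RT)].
(E_S−E_R)/(RT) = (109−40.0)×10³/(8.314×547) = 69000/4548 = 15.17.
k_R/k_S = (2.15×10^10/5.74×10^15)·exp(15.17) = 3.746×10^-6 × 3.884×10^6 = 14.5.

14.5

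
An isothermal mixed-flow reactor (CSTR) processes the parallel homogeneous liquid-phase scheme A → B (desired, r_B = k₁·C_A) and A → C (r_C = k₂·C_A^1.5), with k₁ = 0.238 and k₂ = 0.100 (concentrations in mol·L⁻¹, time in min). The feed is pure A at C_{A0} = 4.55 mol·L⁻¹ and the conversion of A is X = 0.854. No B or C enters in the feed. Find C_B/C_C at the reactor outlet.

Exit C_A = C_{A0}(1−X) = 4.55×0.146 = 0.6643 mol·L⁻¹.
Rates in a CSTR are evaluated at the outlet concentration: r_B = 0.238×0.6643 = 0.1581, r_C = 0.100×0.6643^1.5 = 0.05414.
Overall selectivity = C_B/C_C = r_Bτ/(r_Cτ) = r_B/r_C = 2.92.

2.92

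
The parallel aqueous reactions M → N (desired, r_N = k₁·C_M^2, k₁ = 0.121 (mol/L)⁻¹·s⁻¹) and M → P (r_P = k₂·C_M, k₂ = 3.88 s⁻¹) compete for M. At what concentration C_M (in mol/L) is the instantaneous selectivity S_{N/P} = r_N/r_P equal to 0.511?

16.4 mol/L

S_{N/P} = (k₁/k₂)·C_M ⇒ C_M = S·k₂/k₁.
= 0.511×3.88/0.121 = 16.4 mol/L.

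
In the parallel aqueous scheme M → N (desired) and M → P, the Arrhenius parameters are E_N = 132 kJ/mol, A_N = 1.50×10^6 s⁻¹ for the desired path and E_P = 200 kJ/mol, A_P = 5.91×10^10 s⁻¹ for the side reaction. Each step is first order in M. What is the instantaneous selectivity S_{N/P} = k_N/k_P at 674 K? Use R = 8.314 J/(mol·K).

Since both paths have the same order in M, the concentration cancels and S_{N/P} = k_N/k_P = (A_N/A_P)·exp[(E_P−E_N)/(RT)].
(E_P−E_N)/(RT) = (200−132)×10³/(8.314×674) = 68000/5604 = 12.13.
k_N/k_P = (1.50×10^6/5.91×10^10)·exp(12.13) = 2.538×10^-5 × 1.863×10^5 = 4.73.

4.73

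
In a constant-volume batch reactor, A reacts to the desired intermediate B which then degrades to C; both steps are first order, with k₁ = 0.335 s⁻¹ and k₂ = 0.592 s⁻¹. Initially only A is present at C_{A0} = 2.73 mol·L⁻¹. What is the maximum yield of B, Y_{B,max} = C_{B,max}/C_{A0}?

For a first-order series the maximum intermediate yield is C_{B,max}/C_{A0} = (k₁/k₂)^[k₂/(k₂−k₁)].
= (0.335/0.592)^(0.592/(0.592−0.335)) = (0.5659)^(2.304) = 0.2694.

0.269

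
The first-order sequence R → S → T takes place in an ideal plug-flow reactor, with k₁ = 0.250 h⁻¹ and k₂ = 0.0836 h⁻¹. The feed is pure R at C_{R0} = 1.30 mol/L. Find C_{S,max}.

For a first-order series the maximum intermediate yield is C_{S,max}/C_{R0} = (k₁/k₂)^[k₂/(k₂−k₁)].
= (0.250/0.0836)^(0.0836/(0.0836−0.250)) = (2.990)^(-0.5024) = 0.5768.
C_{S,max} = 0.5768×1.30 = 0.750 mol/L.

0.750 mol/L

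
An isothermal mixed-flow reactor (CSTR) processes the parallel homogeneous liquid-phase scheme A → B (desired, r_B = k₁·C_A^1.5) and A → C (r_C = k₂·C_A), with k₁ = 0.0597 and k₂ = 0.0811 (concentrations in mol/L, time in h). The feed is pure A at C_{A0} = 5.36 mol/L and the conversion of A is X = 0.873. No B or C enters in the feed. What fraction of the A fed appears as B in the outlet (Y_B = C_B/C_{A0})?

0.330

Exit C_A = C_{A0}(1−X) = 5.36×0.127 = 0.6807 mol/L.
Rates in a CSTR are evaluated at the outlet concentration: r_B = 0.0597×0.6807^1.5 = 0.03353, r_C = 0.0811×0.6807 = 0.05521.
Fraction of consumed A going to B: r_B/(r_B+r_C) = 0.3779.
C_B = 0.3779·C_{A0}·X = 0.3779×5.36×0.873 = 1.77 mol/L; Y_B = C_B/C_{A0} = 0.330.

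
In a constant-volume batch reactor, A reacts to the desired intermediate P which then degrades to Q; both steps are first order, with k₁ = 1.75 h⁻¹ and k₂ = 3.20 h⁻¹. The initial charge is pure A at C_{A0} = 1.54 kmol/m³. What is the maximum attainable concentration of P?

0.407 kmol/m³

For a first-order series the maximum intermediate yield is C_{P,max}/C_{A0} = (k₁/k₂)^[k₂/(k₂−k₁)].
= (1.75/3.20)^(3.20/(3.20−1.75)) = (0.5469)^(2.207) = 0.2640.
C_{P,max} = 0.2640×1.54 = 0.407 kmol/m³.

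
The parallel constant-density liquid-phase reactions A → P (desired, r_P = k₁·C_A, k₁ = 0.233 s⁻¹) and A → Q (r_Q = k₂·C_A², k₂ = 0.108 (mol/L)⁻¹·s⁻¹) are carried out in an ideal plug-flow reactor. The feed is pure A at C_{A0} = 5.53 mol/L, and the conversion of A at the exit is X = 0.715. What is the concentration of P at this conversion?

1.56 mol/L

C_A = C_{A0}(1−X) = 1.576 mol/L.
Along a PFR/batch, dC_P/dC_A = −r_P/(r_P+r_Q) = −k₁/(k₁+k₂·C_A).
Integrating from C_{A0} to C_A: C_P = (0.233/0.108)·ln[(0.233+0.108·5.53)/(0.233+0.108·1.58)] = 2.157·ln(0.8302/0.4032) = 1.558 mol/L.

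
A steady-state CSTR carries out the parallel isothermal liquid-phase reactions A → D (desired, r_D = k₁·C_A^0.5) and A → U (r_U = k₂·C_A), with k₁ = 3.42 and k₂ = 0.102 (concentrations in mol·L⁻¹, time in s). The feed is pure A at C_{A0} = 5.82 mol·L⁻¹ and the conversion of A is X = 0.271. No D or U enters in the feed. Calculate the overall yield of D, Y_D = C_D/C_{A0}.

Exit C_A = C_{A0}(1−X) = 5.82×0.729 = 4.243 mol·L⁻¹.
In a CSTR the entire volume is at exit conditions, so r_D = 3.42×4.243^0.5 = 7.045 and r_U = 0.102×4.243 = 0.4328.
Fraction of consumed A going to D: r_D/(r_D+r_U) = 0.9421.
C_D = 0.9421·C_{A0}·X = 0.9421×5.82×0.271 = 1.49 mol·L⁻¹; Y_D = C_D/C_{A0} = 0.255.

0.255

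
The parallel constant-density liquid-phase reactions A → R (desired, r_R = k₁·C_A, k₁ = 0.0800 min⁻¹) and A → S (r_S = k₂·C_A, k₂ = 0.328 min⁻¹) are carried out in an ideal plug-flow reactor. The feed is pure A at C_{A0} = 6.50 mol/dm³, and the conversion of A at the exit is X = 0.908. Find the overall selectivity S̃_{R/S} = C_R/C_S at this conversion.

C_A = C_{A0}(1−X) = 0.5980 mol/dm³.
Both paths are first order in A, so the instantaneous fraction to R is constant: dC_R/d(−C_A) = k₁/(k₁+k₂) = 0.1961.
C_R = 0.1961·(C_{A0}−C_A) = 0.1961×5.902 = 1.16 mol/dm³.
C_S = (C_{A0}−C_A)−C_R = 4.745 mol/dm³; S̃_{R/S} = 1.157/4.745 = 0.244.

0.244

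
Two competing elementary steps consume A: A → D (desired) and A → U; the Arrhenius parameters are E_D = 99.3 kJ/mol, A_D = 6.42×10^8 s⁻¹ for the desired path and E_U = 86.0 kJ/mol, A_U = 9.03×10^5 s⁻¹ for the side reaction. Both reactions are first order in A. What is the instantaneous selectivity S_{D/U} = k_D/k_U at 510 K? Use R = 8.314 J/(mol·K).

Since both paths have the same order in A, the concentration cancels and S_{D/U} = k_D/k_U = (A_D/A_U)·exp[(E_U−E_D)/(RT)].
(E_U−E_D)/(RT) = (86.0−99.3)×10³/(8.314×510) = -13300/4240 = -3.137.
k_D/k_U = (6.42×10^8/9.03×10^5)·exp(-3.137) = 711.0 × 0.04343 = 30.9.

30.9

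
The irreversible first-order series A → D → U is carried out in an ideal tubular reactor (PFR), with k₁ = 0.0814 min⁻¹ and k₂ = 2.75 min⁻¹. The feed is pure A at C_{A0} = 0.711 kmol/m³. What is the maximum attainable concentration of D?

0.0189 kmol/m³

Evaluating C_D at τ_opt = ln(k₂/k₁)/(k₂−k₁) gives C_{D,max}/C_{A0} = (k₁/k₂)^[k₂/(k₂−k₁)].
= (0.0814/2.75)^(2.75/(2.75−0.0814)) = (0.02960)^(1.031) = 0.02659.
C_{D,max} = 0.02659×0.711 = 0.0189 kmol/m³.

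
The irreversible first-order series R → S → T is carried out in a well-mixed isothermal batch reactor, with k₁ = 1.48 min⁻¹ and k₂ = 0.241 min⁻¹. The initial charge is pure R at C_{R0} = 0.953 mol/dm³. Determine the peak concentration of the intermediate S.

Evaluating C_S at t_opt = ln(k₂/k₁)/(k₂−k₁) gives C_{S,max}/C_{R0} = (k₁/k₂)^[k₂/(k₂−k₁)].
= (1.48/0.241)^(0.241/(0.241−1.48)) = (6.141)^(-0.1945) = 0.7025.
C_{S,max} = 0.7025×0.953 = 0.670 mol/dm³.

0.670 mol/dm³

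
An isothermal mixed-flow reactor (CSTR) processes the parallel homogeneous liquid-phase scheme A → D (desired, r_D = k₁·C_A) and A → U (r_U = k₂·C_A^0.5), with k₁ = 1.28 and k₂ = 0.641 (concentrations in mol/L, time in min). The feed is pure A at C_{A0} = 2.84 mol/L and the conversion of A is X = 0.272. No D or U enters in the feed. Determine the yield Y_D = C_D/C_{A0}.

Exit C_A = C_{A0}(1−X) = 2.84×0.728 = 2.068 mol/L.
A CSTR operates uniformly at the exit composition, giving r_D = 2.646 and r_U = 0.9217 (each k·C_A^n at C_A = 2.068).
Fraction of consumed A going to D: r_D/(r_D+r_U) = 0.7417.
C_D = 0.7417·C_{A0}·X = 0.7417×2.84×0.272 = 0.573 mol/L; Y_D = C_D/C_{A0} = 0.202.

0.202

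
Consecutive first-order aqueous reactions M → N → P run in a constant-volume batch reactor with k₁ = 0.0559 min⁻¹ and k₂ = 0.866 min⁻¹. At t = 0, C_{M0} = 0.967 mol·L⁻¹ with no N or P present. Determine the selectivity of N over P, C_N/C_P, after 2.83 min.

The intermediate concentration in a first-order A→B→C sequence is C_N = k₁C_{M0}(e^(−k₁t) − e^(−k₂t))/(k₂−k₁).
e^(−k₁t) = e^(−0.0559×2.83) = e^(−0.1582) = 0.8537; e^(−k₂t) = e^(−2.451) = 0.08623.
C_N = 0.0559×0.967/(0.866−0.0559) × (0.8537−0.08623) = 0.06673×0.7675 = 0.05121 mol·L⁻¹.
C_M = C_{M0}e^(−k₁t) = 0.8255 mol·L⁻¹, so C_P = C_{M0}−C_M−C_N = 0.09028 mol·L⁻¹; C_N/C_P = 0.567.

0.567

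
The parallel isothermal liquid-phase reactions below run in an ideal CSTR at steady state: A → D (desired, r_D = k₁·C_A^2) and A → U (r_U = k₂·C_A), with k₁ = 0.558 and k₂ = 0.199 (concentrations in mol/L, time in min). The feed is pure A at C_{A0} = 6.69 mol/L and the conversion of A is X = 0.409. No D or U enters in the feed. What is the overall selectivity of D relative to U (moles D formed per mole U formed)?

Exit C_A = C_{A0}(1−X) = 6.69×0.591 = 3.954 mol/L.
A CSTR operates uniformly at the exit composition, giving r_D = 8.723 and r_U = 0.7868 (each k·C_A^n at C_A = 3.954).
Overall selectivity = C_D/C_U = r_Dτ/(r_Uτ) = r_D/r_U = 11.1.

11.1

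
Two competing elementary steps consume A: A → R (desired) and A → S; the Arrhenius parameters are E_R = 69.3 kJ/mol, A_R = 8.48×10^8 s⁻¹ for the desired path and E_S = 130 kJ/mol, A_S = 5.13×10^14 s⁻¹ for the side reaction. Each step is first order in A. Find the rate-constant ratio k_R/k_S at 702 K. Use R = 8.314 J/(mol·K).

0.0543

Since both paths have the same order in A, the concentration cancels and S_{R/S} = k_R/k_S = (A_R/A_S)·exp[(E_S−E_R)/(RT)].
(E_S−E_R)/(RT) = (130−69.3)×10³/(8.314×702) = 60700/5836 = 10.40.
k_R/k_S = (8.48×10^8/5.13×10^14)·exp(10.40) = 1.653×10^-6 × 32866 = 0.0543.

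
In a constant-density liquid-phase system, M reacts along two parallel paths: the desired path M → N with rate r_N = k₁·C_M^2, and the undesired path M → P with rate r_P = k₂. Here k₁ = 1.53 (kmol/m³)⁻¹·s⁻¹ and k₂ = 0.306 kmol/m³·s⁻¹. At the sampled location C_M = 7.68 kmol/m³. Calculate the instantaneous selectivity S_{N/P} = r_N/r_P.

295

S_{N/P} = r_N/r_P = (k₁·C_M^2)/(k₂) = (k₁/k₂)·C_M^2.
= (1.53×7.680^2) / (0.306) = 90.24/0.3060 = 295.
Since the desired path is higher order in M, keeping C_M high (PFR or concentrated feed) favours N.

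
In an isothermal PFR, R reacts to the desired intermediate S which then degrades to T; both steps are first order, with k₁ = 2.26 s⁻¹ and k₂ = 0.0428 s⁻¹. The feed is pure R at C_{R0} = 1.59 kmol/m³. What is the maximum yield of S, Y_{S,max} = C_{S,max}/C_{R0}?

0.926

Evaluating C_S at τ_opt = ln(k₂/k₁)/(k₂−k₁) gives C_{S,max}/C_{R0} = (k₁/k₂)^[k₂/(k₂−k₁)].
= (2.26/0.0428)^(0.0428/(0.0428−2.26)) = (52.80)^(-0.01930) = 0.9263.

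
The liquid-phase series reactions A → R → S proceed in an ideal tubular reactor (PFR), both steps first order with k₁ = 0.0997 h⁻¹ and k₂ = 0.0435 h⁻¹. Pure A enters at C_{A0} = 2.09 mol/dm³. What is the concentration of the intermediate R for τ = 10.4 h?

1.04 mol/dm³

The intermediate concentration in a first-order A→B→C sequence is C_R = k₁C_{A0}(e^(−k₁τ) − e^(−k₂τ))/(k₂−k₁).
e^(−k₁τ) = e^(−0.0997×10.4) = e^(−1.037) = 0.3546; e^(−k₂τ) = e^(−0.4524) = 0.6361.
C_R = 0.0997×2.09/(0.0435−0.0997) × (0.3546−0.6361) = (-3.708)×(-0.2815) = 1.044 mol/dm³.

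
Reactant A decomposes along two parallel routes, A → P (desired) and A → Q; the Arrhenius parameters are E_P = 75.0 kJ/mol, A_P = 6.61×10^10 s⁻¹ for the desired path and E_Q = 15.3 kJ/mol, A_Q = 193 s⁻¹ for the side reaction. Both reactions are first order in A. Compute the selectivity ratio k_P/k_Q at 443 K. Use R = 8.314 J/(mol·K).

31.3

Since both paths have the same order in A, the concentration cancels and S_{P/Q} = k_P/k_Q = (A_P/A_Q)·exp[(E_Q−E_P)/(RT)].
(E_Q−E_P)/(RT) = (15.3−75.0)×10³/(8.314×443) = -59700/3683 = -16.21.
k_P/k_Q = (6.61×10^10/193)·exp(-16.21) = 3.425×10^8 × 9.130×10^-8 = 31.3.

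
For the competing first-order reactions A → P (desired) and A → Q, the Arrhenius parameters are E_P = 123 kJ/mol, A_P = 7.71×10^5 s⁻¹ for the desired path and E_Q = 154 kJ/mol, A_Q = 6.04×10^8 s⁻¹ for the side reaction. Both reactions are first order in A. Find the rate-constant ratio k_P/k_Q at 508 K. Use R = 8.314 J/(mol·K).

1.97

k_P/k_Q = (A_P/A_Q)·exp[−(E_P−E_Q)/(RT)] = (A_P/A_Q)·exp[(E_Q−E_P)/(RT)].
(E_Q−E_P)/(RT) = (154−123)×10³/(8.314×508) = 31000/4224 = 7.340.
k_P/k_Q = (7.71×10^5/6.04×10^8)·exp(7.340) = 0.001276 × 1541 = 1.97.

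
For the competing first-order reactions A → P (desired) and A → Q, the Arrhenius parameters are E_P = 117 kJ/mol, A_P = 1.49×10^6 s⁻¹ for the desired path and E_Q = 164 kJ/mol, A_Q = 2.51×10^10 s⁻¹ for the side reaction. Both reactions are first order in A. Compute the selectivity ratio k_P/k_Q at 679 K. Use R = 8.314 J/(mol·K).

0.245

k_P/k_Q = (A_P/A_Q)·exp[−(E_P−E_Q)/(RT)] = (A_P/A_Q)·exp[(E_Q−E_P)/(RT)].
(E_Q−E_P)/(RT) = (164−117)×10³/(8.314×679) = 47000/5645 = 8.326.
k_P/k_Q = (1.49×10^6/2.51×10^10)·exp(8.326) = 5.936×10^-5 × 4128 = 0.245.
Since E_P < E_Q, lowering the temperature improves selectivity toward P.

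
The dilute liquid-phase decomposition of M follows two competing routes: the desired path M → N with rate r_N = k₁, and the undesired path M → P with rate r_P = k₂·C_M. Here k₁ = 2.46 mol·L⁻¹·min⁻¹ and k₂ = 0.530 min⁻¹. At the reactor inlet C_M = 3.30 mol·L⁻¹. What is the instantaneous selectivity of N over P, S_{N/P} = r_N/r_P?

S_{N/P} = r_N/r_P = (k₁)/(k₂·C_M) = (k₁/k₂)·C_M⁻¹.
= (2.46) / (0.530×3.300) = 2.460/1.749 = 1.41.

1.41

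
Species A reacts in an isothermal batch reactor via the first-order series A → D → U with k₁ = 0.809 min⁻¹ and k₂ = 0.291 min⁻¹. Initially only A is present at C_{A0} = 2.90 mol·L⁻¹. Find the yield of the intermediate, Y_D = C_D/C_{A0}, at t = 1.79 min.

0.561

The intermediate concentration in a first-order A→B→C sequence is C_D = k₁C_{A0}(e^(−k₁t) − e^(−k₂t))/(k₂−k₁).
e^(−k₁t) = e^(−0.809×1.79) = e^(−1.448) = 0.2350; e^(−k₂t) = e^(−0.5209) = 0.5940.
C_D = 0.809×2.90/(0.291−0.809) × (0.2350−0.5940) = (-4.529)×(-0.3590) = 1.626 mol·L⁻¹.
Y_D = C_D/C_{A0} = 1.626/2.90 = 0.561.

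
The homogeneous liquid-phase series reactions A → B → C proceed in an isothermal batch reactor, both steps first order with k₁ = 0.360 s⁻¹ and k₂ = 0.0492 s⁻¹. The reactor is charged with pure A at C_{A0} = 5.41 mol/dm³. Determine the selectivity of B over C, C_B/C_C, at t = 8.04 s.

3.13

The intermediate concentration in a first-order A→B→C sequence is C_B = k₁C_{A0}(e^(−k₁t) − e^(−k₂t))/(k₂−k₁).
e^(−k₁t) = e^(−0.360×8.04) = e^(−2.894) = 0.05533; e^(−k₂t) = e^(−0.3956) = 0.6733.
C_B = 0.360×5.41/(0.0492−0.360) × (0.05533−0.6733) = (-6.266)×(-0.6180) = 3.872 mol/dm³.
C_A = C_{A0}e^(−k₁t) = 0.2993 mol/dm³, so C_C = C_{A0}−C_A−C_B = 1.238 mol/dm³; C_B/C_C = 3.13.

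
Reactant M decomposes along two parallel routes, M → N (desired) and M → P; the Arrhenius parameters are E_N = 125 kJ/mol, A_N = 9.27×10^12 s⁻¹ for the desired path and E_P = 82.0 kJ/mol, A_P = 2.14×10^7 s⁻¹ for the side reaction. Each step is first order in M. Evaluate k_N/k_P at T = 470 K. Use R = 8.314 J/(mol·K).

7.20

k_N/k_P = (A_N/A_P)·exp[−(E_N−E_P)/(RT)] = (A_N/A_P)·exp[(E_P−E_N)/(RT)].
(E_P−E_N)/(RT) = (82.0−125)×10³/(8.314×470) = -43000/3908 = -11.00.
k_N/k_P = (9.27×10^12/2.14×10^7)·exp(-11.00) = 4.332×10^5 × 1.663×10^-5 = 7.20.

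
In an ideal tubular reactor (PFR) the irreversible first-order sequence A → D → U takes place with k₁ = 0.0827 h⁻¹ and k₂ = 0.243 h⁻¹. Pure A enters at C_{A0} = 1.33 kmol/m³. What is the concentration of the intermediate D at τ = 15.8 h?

Solving the coupled first-order balances gives C_D(τ) = [k₁/(k₂−k₁)]·C_{A0}·(e^(−k₁τ) − e^(−k₂τ)).
e^(−k₁τ) = e^(−0.0827×15.8) = e^(−1.307) = 0.2707; e^(−k₂τ) = e^(−3.839) = 0.02151.
C_D = 0.0827×1.33/(0.243−0.0827) × (0.2707−0.02151) = 0.6862×0.2492 = 0.1710 kmol/m³.

0.171 kmol/m³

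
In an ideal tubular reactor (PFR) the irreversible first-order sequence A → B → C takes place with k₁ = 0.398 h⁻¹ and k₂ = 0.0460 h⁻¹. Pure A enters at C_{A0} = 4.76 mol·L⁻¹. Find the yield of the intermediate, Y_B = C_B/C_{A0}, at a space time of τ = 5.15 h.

Solving the coupled first-order balances gives C_B(τ) = [k₁/(k₂−k₁)]·C_{A0}·(e^(−k₁τ) − e^(−k₂τ)).
e^(−k₁τ) = e^(−0.398×5.15) = e^(−2.050) = 0.1288; e^(−k₂τ) = e^(−0.2369) = 0.7891.
C_B = 0.398×4.76/(0.0460−0.398) × (0.1288−0.7891) = (-5.382)×(-0.6603) = 3.554 mol·L⁻¹.
Y_B = C_B/C_{A0} = 3.554/4.76 = 0.747.

0.747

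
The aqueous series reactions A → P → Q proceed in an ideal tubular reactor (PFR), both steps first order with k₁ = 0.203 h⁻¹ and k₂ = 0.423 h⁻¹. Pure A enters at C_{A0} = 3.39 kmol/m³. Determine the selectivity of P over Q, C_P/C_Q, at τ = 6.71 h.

0.325

For first-order series with pure A initially, C_P(τ) = k₁C_{A0}/(k₂−k₁)·(e^(−k₁τ) − e^(−k₂τ)).
e^(−k₁τ) = e^(−0.203×6.71) = e^(−1.362) = 0.2561; e^(−k₂τ) = e^(−2.838) = 0.05852.
C_P = 0.203×3.39/(0.423−0.203) × (0.2561−0.05852) = 3.128×0.1976 = 0.6181 kmol/m³.
C_A = C_{A0}e^(−k₁τ) = 0.8682 kmol/m³, so C_Q = C_{A0}−C_A−C_P = 1.904 kmol/m³; C_P/C_Q = 0.325.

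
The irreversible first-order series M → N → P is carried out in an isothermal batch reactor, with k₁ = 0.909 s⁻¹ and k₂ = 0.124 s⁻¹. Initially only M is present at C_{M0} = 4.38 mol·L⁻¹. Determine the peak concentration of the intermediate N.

3.20 mol·L⁻¹

At the optimum, C_{N,max}/C_{M0} = (k₁/k₂)^[k₂/(k₂−k₁)].
= (0.909/0.124)^(0.124/(0.124−0.909)) = (7.331)^(-0.1580) = 0.7300.
C_{N,max} = 0.7300×4.38 = 3.20 mol·L⁻¹.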